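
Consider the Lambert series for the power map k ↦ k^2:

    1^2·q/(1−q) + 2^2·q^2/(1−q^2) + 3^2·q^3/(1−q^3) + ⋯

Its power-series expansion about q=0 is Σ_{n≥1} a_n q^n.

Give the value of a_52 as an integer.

[q^52] f(1)=1,f(2)=4,f(4)=16,f(13)=169,f(26)=676,f(52)=2704 ⇒ 3570

a_52 = 3570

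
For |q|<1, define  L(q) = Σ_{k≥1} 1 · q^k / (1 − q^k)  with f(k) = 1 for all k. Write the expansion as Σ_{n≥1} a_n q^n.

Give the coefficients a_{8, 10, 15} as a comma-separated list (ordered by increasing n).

4, 4, 4

d|8:{1,2,4,8}  Σf=1+1+1+1=4
d|10:{10,5,2,1}  Σf=1+1+1+1=4
[q^15] f(1)=1,f(3)=1,f(5)=1,f(15)=1 ⇒ 4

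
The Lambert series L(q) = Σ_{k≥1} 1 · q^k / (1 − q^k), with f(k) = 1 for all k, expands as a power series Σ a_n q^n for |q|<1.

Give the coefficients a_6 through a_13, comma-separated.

n=6: 1·6 2·3 3·2 6·1  f→[1+1+1+1]=4
q^7  k|7↦f(k): 1:1 7:1  a_7=2
n=8: 1·8 2·4 4·2 8·1  f→[1+1+1+1]=4
q^9  k|9↦f(k): 9:1 3:1 1:1  a_9=3
[q^10] f(1)=1,f(2)=1,f(5)=1,f(10)=1 ⇒ 4
d|11:{11,1}  Σf=1+1=2
[q^12] f(12)=1,f(6)=1,f(4)=1,f(3)=1,f(2)=1,f(1)=1 ⇒ 6
n=13: 13·1 1·13  f→[1+1]=2

4, 2, 4, 3, 4, 2, 6, 2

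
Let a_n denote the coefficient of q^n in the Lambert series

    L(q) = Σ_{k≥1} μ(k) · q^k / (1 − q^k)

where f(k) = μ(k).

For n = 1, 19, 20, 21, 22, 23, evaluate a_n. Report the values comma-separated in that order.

[q^1] μ(1)=1 ⇒ 1
q^19  k|19↦μ(k): 19:-1 1:1  a_19=0
q^20  k|20↦μ(k): 1:1 2:-1 4:0 5:-1 10:1 20:0  a_20=0
d|21:{21,7,3,1}  Σμ=1+(-1)+(-1)+1=0
n=22: 1·22 2·11 11·2 22·1  μ→[1+(-1)+(-1)+1]=0
q^23  k|23↦μ(k): 23:-1 1:1  a_23=0

1, 0, 0, 0, 0, 0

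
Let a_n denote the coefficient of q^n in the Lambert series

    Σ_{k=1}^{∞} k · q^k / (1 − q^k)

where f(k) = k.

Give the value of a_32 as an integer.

n=32: 32·1 16·2 8·4 4·8 2·16 1·32  f→[32+16+8+4+2+1]=63

a_32 = 63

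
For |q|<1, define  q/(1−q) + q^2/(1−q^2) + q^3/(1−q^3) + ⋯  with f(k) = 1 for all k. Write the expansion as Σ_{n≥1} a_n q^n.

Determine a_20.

q^20  k|20↦f(k): 20:1 10:1 5:1 4:1 2:1 1:1  a_20=6

a_20 = 6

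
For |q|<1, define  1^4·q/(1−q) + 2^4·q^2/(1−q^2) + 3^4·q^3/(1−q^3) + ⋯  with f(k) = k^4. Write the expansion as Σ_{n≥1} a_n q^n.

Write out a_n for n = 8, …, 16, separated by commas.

4369, 6643, 10642, 14642, 22386, 28562, 40834, 51332, 69905

q^8  k|8↦f(k): 1:1 2:16 4:256 8:4096  a_8=4369
n=9: 1·9 3·3 9·1  f→[1+81+6561]=6643
d|10:{10,5,2,1}  Σf=10000+625+16+1=10642
d|11:{11,1}  Σf=14641+1=14642
q^12  k|12↦f(k): 12:20736 6:1296 4:256 3:81 2:16 1:1  a_12=22386
[q^13] f(13)=28561,f(1)=1 ⇒ 28562
[q^14] f(14)=38416,f(7)=2401,f(2)=16,f(1)=1 ⇒ 40834
n=15: 15·1 5·3 3·5 1·15  f→[50625+625+81+1]=51332
d|16:{1,2,4,8,16}  Σf=1+16+256+4096+65536=69905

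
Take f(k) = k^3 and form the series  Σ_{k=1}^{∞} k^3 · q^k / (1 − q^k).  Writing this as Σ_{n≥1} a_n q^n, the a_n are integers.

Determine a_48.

d|48:{48,24,16,12,8,6,4,3,2,1}  Σf=110592+13824+4096+1728+512+216+64+27+8+1=131068

a_48 = 131068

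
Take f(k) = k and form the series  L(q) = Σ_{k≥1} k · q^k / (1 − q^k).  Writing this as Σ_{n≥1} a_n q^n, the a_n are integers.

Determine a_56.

a_56 = 120

q^56  k|56↦f(k): 1:1 2:2 4:4 7:7 8:8 14:14 28:28 56:56  a_56=120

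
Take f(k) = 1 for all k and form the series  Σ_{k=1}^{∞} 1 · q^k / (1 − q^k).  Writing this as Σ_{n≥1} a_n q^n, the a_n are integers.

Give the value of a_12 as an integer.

[q^12] f(1)=1,f(2)=1,f(3)=1,f(4)=1,f(6)=1,f(12)=1 ⇒ 6

a_12 = 6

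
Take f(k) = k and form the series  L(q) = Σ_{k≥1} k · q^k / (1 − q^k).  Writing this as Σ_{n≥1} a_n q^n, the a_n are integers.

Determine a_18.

a_18 = 39

d|18:{1,2,3,6,9,18}  Σf=1+2+3+6+9+18=39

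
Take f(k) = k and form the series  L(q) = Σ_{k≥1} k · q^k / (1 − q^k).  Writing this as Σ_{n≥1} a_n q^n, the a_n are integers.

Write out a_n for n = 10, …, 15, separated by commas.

18, 12, 28, 14, 24, 24

n=10: 10·1 5·2 2·5 1·10  f→[10+5+2+1]=18
n=11: 11·1 1·11  f→[11+1]=12
q^12  k|12↦f(k): 1:1 2:2 3:3 4:4 6:6 12:12  a_12=28
q^13  k|13↦f(k): 1:1 13:13  a_13=14
n=14: 14·1 7·2 2·7 1·14  f→[14+7+2+1]=24
[q^15] f(1)=1,f(3)=3,f(5)=5,f(15)=15 ⇒ 24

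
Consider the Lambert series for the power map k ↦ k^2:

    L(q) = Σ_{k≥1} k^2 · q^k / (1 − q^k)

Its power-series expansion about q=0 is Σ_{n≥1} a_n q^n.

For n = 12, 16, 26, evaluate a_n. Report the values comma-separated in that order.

210, 341, 850

[q^12] f(12)=144,f(6)=36,f(4)=16,f(3)=9,f(2)=4,f(1)=1 ⇒ 210
q^16  k|16↦f(k): 16:256 8:64 4:16 2:4 1:1  a_16=341
n=26: 1·26 2·13 13·2 26·1  f→[1+4+169+676]=850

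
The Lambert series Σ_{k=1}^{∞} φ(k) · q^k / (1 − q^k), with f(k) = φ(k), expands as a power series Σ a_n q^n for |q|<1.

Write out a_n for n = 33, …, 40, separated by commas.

n=33: 1·33 3·11 11·3 33·1  φ→[1+2+10+20]=33
[q^34] φ(34)=16,φ(17)=16,φ(2)=1,φ(1)=1 ⇒ 34
[q^35] φ(1)=1,φ(5)=4,φ(7)=6,φ(35)=24 ⇒ 35
q^36  k|36↦φ(k): 36:12 18:6 12:4 9:6 6:2 4:2 3:2 2:1 1:1  a_36=36
[q^37] φ(37)=36,φ(1)=1 ⇒ 37
n=38: 38·1 19·2 2·19 1·38  φ→[18+18+1+1]=38
n=39: 1·39 3·13 13·3 39·1  φ→[1+2+12+24]=39
n=40: 40·1 20·2 10·4 8·5 5·8 4·10 2·20 1·40  φ→[16+8+4+4+4+2+1+1]=40

33, 34, 35, 36, 37, 38, 39, 40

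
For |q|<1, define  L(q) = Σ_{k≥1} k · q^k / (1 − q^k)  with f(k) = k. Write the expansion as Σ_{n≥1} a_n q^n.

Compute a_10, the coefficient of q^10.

n=10: 10·1 5·2 2·5 1·10  f→[10+5+2+1]=18

a_10 = 18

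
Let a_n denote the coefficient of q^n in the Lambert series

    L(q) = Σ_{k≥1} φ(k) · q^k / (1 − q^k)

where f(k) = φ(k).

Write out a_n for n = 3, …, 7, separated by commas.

n=3: 3·1 1·3  φ→[2+1]=3
d|4:{1,2,4}  Σφ=1+1+2=4
q^5  k|5↦φ(k): 1:1 5:4  a_5=5
[q^6] φ(6)=2,φ(3)=2,φ(2)=1,φ(1)=1 ⇒ 6
d|7:{1,7}  Σφ=1+6=7

3, 4, 5, 6, 7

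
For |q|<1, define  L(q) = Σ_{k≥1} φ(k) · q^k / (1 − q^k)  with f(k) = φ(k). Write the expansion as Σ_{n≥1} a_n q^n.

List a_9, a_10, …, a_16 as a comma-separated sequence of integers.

d|9:{9,3,1}  Σφ=6+2+1=9
n=10: 1·10 2·5 5·2 10·1  φ→[1+1+4+4]=10
d|11:{11,1}  Σφ=10+1=11
n=12: 12·1 6·2 4·3 3·4 2·6 1·12  φ→[4+2+2+2+1+1]=12
[q^13] φ(13)=12,φ(1)=1 ⇒ 13
q^14  k|14↦φ(k): 1:1 2:1 7:6 14:6  a_14=14
n=15: 1·15 3·5 5·3 15·1  φ→[1+2+4+8]=15
d|16:{16,8,4,2,1}  Σφ=8+4+2+1+1=16

9, 10, 11, 12, 13, 14, 15, 16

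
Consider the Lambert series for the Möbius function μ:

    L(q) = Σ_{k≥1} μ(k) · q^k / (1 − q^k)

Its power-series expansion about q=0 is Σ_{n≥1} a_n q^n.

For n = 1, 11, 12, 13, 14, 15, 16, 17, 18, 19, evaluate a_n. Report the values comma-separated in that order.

q^1  k|1↦μ(k): 1:1  a_1=1
d|11:{1,11}  Σμ=1+(-1)=0
q^12  k|12↦μ(k): 1:1 2:-1 3:-1 4:0 6:1 12:0  a_12=0
d|13:{13,1}  Σμ=(-1)+1=0
d|14:{1,2,7,14}  Σμ=1+(-1)+(-1)+1=0
[q^15] μ(15)=1,μ(5)=-1,μ(3)=-1,μ(1)=1 ⇒ 0
[q^16] μ(16)=0,μ(8)=0,μ(4)=0,μ(2)=-1,μ(1)=1 ⇒ 0
[q^17] μ(1)=1,μ(17)=-1 ⇒ 0
q^18  k|18↦μ(k): 18:0 9:0 6:1 3:-1 2:-1 1:1  a_18=0
d|19:{19,1}  Σμ=(-1)+1=0

1, 0, 0, 0, 0, 0, 0, 0, 0, 0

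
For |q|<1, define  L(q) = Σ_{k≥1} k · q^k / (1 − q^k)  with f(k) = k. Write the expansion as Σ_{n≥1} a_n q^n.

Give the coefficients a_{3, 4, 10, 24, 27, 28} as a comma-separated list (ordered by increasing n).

[q^3] f(1)=1,f(3)=3 ⇒ 4
q^4  k|4↦f(k): 4:4 2:2 1:1  a_4=7
[q^10] f(1)=1,f(2)=2,f(5)=5,f(10)=10 ⇒ 18
d|24:{24,12,8,6,4,3,2,1}  Σf=24+12+8+6+4+3+2+1=60
[q^27] f(1)=1,f(3)=3,f(9)=9,f(27)=27 ⇒ 40
d|28:{28,14,7,4,2,1}  Σf=28+14+7+4+2+1=56

4, 7, 18, 60, 40, 56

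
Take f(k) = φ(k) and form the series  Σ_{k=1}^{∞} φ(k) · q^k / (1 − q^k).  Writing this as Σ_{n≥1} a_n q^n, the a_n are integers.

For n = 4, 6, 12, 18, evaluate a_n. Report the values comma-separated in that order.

n=4: 1·4 2·2 4·1  φ→[1+1+2]=4
d|6:{6,3,2,1}  Σφ=2+2+1+1=6
[q^12] φ(1)=1,φ(2)=1,φ(3)=2,φ(4)=2,φ(6)=2,φ(12)=4 ⇒ 12
q^18  k|18↦φ(k): 1:1 2:1 3:2 6:2 9:6 18:6  a_18=18

4, 6, 12, 18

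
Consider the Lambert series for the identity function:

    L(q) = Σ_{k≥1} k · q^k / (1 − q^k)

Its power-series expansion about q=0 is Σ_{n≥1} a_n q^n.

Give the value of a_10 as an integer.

a_10 = 18

q^10  k|10↦f(k): 1:1 2:2 5:5 10:10  a_10=18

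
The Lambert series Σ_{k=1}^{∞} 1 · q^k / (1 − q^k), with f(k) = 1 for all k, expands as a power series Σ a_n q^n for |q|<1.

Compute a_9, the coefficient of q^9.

q^9  k|9↦f(k): 9:1 3:1 1:1  a_9=3

a_9 = 3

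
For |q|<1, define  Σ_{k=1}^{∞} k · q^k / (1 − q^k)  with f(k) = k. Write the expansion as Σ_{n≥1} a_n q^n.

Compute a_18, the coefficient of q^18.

a_18 = 39

[q^18] f(18)=18,f(9)=9,f(6)=6,f(3)=3,f(2)=2,f(1)=1 ⇒ 39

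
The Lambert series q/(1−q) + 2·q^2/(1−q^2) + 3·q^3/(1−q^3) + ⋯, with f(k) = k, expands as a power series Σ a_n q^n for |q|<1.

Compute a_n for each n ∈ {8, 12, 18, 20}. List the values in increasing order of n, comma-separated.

d|8:{8,4,2,1}  Σf=8+4+2+1=15
q^12  k|12↦f(k): 12:12 6:6 4:4 3:3 2:2 1:1  a_12=28
[q^18] f(1)=1,f(2)=2,f(3)=3,f(6)=6,f(9)=9,f(18)=18 ⇒ 39
d|20:{20,10,5,4,2,1}  Σf=20+10+5+4+2+1=42

15, 28, 39, 42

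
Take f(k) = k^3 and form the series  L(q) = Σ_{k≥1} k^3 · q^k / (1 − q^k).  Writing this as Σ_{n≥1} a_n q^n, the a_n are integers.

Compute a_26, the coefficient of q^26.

[q^26] f(26)=17576,f(13)=2197,f(2)=8,f(1)=1 ⇒ 19782

a_26 = 19782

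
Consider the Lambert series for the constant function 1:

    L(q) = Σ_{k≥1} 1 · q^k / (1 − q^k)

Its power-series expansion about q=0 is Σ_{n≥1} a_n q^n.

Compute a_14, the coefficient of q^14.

d|14:{14,7,2,1}  Σf=1+1+1+1=4

a_14 = 4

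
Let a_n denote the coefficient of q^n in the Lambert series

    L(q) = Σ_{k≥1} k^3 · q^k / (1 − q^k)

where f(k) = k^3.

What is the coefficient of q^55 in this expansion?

a_55 = 167832

[q^55] f(1)=1,f(5)=125,f(11)=1331,f(55)=166375 ⇒ 167832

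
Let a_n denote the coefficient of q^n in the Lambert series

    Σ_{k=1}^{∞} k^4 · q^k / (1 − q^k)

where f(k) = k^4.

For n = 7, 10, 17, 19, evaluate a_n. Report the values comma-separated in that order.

q^7  k|7↦f(k): 7:2401 1:1  a_7=2402
d|10:{1,2,5,10}  Σf=1+16+625+10000=10642
n=17: 17·1 1·17  f→[83521+1]=83522
n=19: 19·1 1·19  f→[130321+1]=130322

2402, 10642, 83522, 130322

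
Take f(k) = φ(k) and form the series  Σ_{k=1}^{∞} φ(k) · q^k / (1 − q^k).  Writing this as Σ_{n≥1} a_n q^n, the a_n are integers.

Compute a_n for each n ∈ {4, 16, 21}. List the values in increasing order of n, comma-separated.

n=4: 1·4 2·2 4·1  φ→[1+1+2]=4
n=16: 16·1 8·2 4·4 2·8 1·16  φ→[8+4+2+1+1]=16
[q^21] φ(21)=12,φ(7)=6,φ(3)=2,φ(1)=1 ⇒ 21

4, 16, 21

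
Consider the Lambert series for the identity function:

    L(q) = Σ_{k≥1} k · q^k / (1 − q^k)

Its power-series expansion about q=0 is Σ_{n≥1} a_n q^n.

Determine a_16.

a_16 = 31

n=16: 16·1 8·2 4·4 2·8 1·16  f→[16+8+4+2+1]=31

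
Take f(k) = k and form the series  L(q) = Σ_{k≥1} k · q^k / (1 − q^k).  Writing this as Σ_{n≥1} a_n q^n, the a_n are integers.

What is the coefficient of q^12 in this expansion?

a_12 = 28

[q^12] f(12)=12,f(6)=6,f(4)=4,f(3)=3,f(2)=2,f(1)=1 ⇒ 28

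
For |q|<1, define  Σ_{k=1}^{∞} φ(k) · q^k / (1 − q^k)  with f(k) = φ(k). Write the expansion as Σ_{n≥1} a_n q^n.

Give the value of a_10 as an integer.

d|10:{10,5,2,1}  Σφ=4+4+1+1=10

a_10 = 10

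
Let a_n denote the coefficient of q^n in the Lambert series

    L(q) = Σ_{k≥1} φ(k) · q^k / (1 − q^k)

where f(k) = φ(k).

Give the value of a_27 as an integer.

n=27: 27·1 9·3 3·9 1·27  φ→[18+6+2+1]=27

a_27 = 27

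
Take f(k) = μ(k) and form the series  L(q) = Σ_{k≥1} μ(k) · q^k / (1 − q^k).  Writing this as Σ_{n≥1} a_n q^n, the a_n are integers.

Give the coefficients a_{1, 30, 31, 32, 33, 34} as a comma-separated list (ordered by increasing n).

1, 0, 0, 0, 0, 0

[q^1] μ(1)=1 ⇒ 1
n=30: 30·1 15·2 10·3 6·5 5·6 3·10 2·15 1·30  μ→[(-1)+1+1+1+(-1)+(-1)+(-1)+1]=0
d|31:{1,31}  Σμ=1+(-1)=0
[q^32] μ(32)=0,μ(16)=0,μ(8)=0,μ(4)=0,μ(2)=-1,μ(1)=1 ⇒ 0
d|33:{1,3,11,33}  Σμ=1+(-1)+(-1)+1=0
[q^34] μ(1)=1,μ(2)=-1,μ(17)=-1,μ(34)=1 ⇒ 0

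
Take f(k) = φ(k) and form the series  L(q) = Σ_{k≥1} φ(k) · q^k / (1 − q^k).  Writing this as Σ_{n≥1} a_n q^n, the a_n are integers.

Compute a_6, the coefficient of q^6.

n=6: 6·1 3·2 2·3 1·6  φ→[2+2+1+1]=6

a_6 = 6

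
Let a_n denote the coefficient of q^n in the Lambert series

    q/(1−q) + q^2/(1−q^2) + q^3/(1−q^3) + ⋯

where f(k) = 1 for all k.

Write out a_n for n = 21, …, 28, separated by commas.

[q^21] f(21)=1,f(7)=1,f(3)=1,f(1)=1 ⇒ 4
d|22:{22,11,2,1}  Σf=1+1+1+1=4
d|23:{23,1}  Σf=1+1=2
[q^24] f(1)=1,f(2)=1,f(3)=1,f(4)=1,f(6)=1,f(8)=1,f(12)=1,f(24)=1 ⇒ 8
q^25  k|25↦f(k): 1:1 5:1 25:1  a_25=3
[q^26] f(1)=1,f(2)=1,f(13)=1,f(26)=1 ⇒ 4
d|27:{27,9,3,1}  Σf=1+1+1+1=4
[q^28] f(1)=1,f(2)=1,f(4)=1,f(7)=1,f(14)=1,f(28)=1 ⇒ 6

4, 4, 2, 8, 3, 4, 4, 6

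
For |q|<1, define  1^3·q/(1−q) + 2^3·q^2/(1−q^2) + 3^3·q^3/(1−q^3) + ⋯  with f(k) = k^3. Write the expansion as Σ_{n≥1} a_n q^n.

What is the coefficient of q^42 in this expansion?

a_42 = 86688

d|42:{1,2,3,6,7,14,21,42}  Σf=1+8+27+216+343+2744+9261+74088=86688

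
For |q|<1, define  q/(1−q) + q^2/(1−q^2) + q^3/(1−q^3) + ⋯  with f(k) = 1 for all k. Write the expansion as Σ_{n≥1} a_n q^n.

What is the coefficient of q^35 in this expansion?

a_35 = 4

d|35:{35,7,5,1}  Σf=1+1+1+1=4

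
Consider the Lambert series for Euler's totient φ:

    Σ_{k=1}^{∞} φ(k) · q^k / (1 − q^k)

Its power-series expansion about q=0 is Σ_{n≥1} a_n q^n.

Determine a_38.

d|38:{1,2,19,38}  Σφ=1+1+18+18=38

a_38 = 38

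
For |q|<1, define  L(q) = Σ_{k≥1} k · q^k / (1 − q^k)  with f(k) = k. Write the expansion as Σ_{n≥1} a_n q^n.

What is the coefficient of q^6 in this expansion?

a_6 = 12

n=6: 6·1 3·2 2·3 1·6  f→[6+3+2+1]=12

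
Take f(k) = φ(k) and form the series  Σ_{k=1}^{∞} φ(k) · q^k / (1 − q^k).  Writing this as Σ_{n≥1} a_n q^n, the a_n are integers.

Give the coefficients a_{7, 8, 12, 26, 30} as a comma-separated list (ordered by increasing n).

q^7  k|7↦φ(k): 7:6 1:1  a_7=7
d|8:{1,2,4,8}  Σφ=1+1+2+4=8
q^12  k|12↦φ(k): 12:4 6:2 4:2 3:2 2:1 1:1  a_12=12
n=26: 1·26 2·13 13·2 26·1  φ→[1+1+12+12]=26
[q^30] φ(1)=1,φ(2)=1,φ(3)=2,φ(5)=4,φ(6)=2,φ(10)=4,φ(15)=8,φ(30)=8 ⇒ 30

7, 8, 12, 26, 30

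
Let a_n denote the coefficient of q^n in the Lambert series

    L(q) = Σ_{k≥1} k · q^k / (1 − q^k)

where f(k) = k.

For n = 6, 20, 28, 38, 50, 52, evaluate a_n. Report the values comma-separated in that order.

12, 42, 56, 60, 93, 98

[q^6] f(6)=6,f(3)=3,f(2)=2,f(1)=1 ⇒ 12
[q^20] f(1)=1,f(2)=2,f(4)=4,f(5)=5,f(10)=10,f(20)=20 ⇒ 42
q^28  k|28↦f(k): 28:28 14:14 7:7 4:4 2:2 1:1  a_28=56
[q^38] f(1)=1,f(2)=2,f(19)=19,f(38)=38 ⇒ 60
q^50  k|50↦f(k): 50:50 25:25 10:10 5:5 2:2 1:1  a_50=93
q^52  k|52↦f(k): 1:1 2:2 4:4 13:13 26:26 52:52  a_52=98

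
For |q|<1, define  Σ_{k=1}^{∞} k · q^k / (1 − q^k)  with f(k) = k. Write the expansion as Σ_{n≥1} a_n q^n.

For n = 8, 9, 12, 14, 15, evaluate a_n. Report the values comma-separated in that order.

15, 13, 28, 24, 24

d|8:{1,2,4,8}  Σf=1+2+4+8=15
q^9  k|9↦f(k): 1:1 3:3 9:9  a_9=13
n=12: 12·1 6·2 4·3 3·4 2·6 1·12  f→[12+6+4+3+2+1]=28
d|14:{14,7,2,1}  Σf=14+7+2+1=24
d|15:{15,5,3,1}  Σf=15+5+3+1=24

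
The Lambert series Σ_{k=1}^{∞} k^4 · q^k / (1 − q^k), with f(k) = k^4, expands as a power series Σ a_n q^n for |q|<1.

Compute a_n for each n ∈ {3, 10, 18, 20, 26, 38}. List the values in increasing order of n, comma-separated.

82, 10642, 112931, 170898, 485554, 2215474

q^3  k|3↦f(k): 3:81 1:1  a_3=82
[q^10] f(1)=1,f(2)=16,f(5)=625,f(10)=10000 ⇒ 10642
d|18:{18,9,6,3,2,1}  Σf=104976+6561+1296+81+16+1=112931
q^20  k|20↦f(k): 1:1 2:16 4:256 5:625 10:10000 20:160000  a_20=170898
q^26  k|26↦f(k): 26:456976 13:28561 2:16 1:1  a_26=485554
d|38:{38,19,2,1}  Σf=2085136+130321+16+1=2215474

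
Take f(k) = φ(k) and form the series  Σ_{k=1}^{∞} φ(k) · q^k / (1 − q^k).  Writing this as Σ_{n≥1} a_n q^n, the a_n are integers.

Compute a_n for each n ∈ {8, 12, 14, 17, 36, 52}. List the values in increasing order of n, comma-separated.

[q^8] φ(8)=4,φ(4)=2,φ(2)=1,φ(1)=1 ⇒ 8
d|12:{12,6,4,3,2,1}  Σφ=4+2+2+2+1+1=12
d|14:{14,7,2,1}  Σφ=6+6+1+1=14
[q^17] φ(1)=1,φ(17)=16 ⇒ 17
[q^36] φ(1)=1,φ(2)=1,φ(3)=2,φ(4)=2,φ(6)=2,φ(9)=6,φ(12)=4,φ(18)=6,φ(36)=12 ⇒ 36
d|52:{1,2,4,13,26,52}  Σφ=1+1+2+12+12+24=52

8, 12, 14, 17, 36, 52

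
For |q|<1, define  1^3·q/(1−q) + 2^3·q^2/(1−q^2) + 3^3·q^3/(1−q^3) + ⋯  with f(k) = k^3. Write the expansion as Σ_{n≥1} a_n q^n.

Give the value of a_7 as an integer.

q^7  k|7↦f(k): 7:343 1:1  a_7=344

a_7 = 344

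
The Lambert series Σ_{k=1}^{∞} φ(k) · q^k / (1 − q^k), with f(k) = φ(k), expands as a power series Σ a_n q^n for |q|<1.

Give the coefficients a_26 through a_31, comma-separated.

q^26  k|26↦φ(k): 26:12 13:12 2:1 1:1  a_26=26
q^27  k|27↦φ(k): 27:18 9:6 3:2 1:1  a_27=27
n=28: 1·28 2·14 4·7 7·4 14·2 28·1  φ→[1+1+2+6+6+12]=28
[q^29] φ(29)=28,φ(1)=1 ⇒ 29
[q^30] φ(1)=1,φ(2)=1,φ(3)=2,φ(5)=4,φ(6)=2,φ(10)=4,φ(15)=8,φ(30)=8 ⇒ 30
[q^31] φ(31)=30,φ(1)=1 ⇒ 31

26, 27, 28, 29, 30, 31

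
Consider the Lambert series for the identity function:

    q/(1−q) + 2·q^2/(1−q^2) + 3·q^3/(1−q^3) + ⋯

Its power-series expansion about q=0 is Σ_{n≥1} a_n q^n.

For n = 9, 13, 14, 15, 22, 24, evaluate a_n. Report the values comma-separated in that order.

[q^9] f(1)=1,f(3)=3,f(9)=9 ⇒ 13
n=13: 1·13 13·1  f→[1+13]=14
d|14:{14,7,2,1}  Σf=14+7+2+1=24
q^15  k|15↦f(k): 15:15 5:5 3:3 1:1  a_15=24
q^22  k|22↦f(k): 1:1 2:2 11:11 22:22  a_22=36
q^24  k|24↦f(k): 24:24 12:12 8:8 6:6 4:4 3:3 2:2 1:1  a_24=60

13, 14, 24, 24, 36, 60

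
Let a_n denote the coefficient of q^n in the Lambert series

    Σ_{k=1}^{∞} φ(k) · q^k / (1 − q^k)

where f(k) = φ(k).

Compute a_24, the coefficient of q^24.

[q^24] φ(1)=1,φ(2)=1,φ(3)=2,φ(4)=2,φ(6)=2,φ(8)=4,φ(12)=4,φ(24)=8 ⇒ 24

a_24 = 24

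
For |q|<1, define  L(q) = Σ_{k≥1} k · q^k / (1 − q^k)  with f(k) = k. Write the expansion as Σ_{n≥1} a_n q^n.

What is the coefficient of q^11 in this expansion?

a_11 = 12

n=11: 11·1 1·11  f→[11+1]=12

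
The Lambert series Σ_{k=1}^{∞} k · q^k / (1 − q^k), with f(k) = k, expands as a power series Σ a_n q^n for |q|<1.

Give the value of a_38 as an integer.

n=38: 1·38 2·19 19·2 38·1  f→[1+2+19+38]=60

a_38 = 60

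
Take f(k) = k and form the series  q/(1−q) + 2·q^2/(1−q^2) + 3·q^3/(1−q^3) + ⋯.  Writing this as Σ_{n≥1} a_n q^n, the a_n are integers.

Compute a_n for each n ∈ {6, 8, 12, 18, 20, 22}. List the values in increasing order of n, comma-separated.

d|6:{6,3,2,1}  Σf=6+3+2+1=12
n=8: 8·1 4·2 2·4 1·8  f→[8+4+2+1]=15
n=12: 1·12 2·6 3·4 4·3 6·2 12·1  f→[1+2+3+4+6+12]=28
q^18  k|18↦f(k): 1:1 2:2 3:3 6:6 9:9 18:18  a_18=39
n=20: 1·20 2·10 4·5 5·4 10·2 20·1  f→[1+2+4+5+10+20]=42
n=22: 1·22 2·11 11·2 22·1  f→[1+2+11+22]=36

12, 15, 28, 39, 42, 36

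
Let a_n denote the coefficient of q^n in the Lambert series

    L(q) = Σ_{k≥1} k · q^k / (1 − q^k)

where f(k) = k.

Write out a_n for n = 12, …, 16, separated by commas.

28, 14, 24, 24, 31

n=12: 12·1 6·2 4·3 3·4 2·6 1·12  f→[12+6+4+3+2+1]=28
q^13  k|13↦f(k): 13:13 1:1  a_13=14
q^14  k|14↦f(k): 1:1 2:2 7:7 14:14  a_14=24
q^15  k|15↦f(k): 1:1 3:3 5:5 15:15  a_15=24
d|16:{1,2,4,8,16}  Σf=1+2+4+8+16=31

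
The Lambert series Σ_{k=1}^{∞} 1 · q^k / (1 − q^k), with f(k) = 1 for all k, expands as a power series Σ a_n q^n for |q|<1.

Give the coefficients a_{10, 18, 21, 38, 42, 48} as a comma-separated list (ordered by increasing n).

4, 6, 4, 4, 8, 10

d|10:{1,2,5,10}  Σf=1+1+1+1=4
d|18:{18,9,6,3,2,1}  Σf=1+1+1+1+1+1=6
d|21:{21,7,3,1}  Σf=1+1+1+1=4
d|38:{1,2,19,38}  Σf=1+1+1+1=4
[q^42] f(1)=1,f(2)=1,f(3)=1,f(6)=1,f(7)=1,f(14)=1,f(21)=1,f(42)=1 ⇒ 8
d|48:{48,24,16,12,8,6,4,3,2,1}  Σf=1+1+1+1+1+1+1+1+1+1=10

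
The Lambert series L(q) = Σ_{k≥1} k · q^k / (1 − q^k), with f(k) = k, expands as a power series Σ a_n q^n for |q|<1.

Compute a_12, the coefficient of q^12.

a_12 = 28

n=12: 1·12 2·6 3·4 4·3 6·2 12·1  f→[1+2+3+4+6+12]=28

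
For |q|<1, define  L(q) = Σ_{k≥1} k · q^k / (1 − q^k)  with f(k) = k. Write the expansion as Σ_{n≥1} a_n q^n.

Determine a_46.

a_46 = 72

[q^46] f(46)=46,f(23)=23,f(2)=2,f(1)=1 ⇒ 72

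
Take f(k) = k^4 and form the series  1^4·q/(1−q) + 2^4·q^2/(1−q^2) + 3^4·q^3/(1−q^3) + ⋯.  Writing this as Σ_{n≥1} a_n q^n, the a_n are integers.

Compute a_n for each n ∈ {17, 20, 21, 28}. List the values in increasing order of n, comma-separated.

83522, 170898, 196964, 655746

n=17: 1·17 17·1  f→[1+83521]=83522
d|20:{1,2,4,5,10,20}  Σf=1+16+256+625+10000+160000=170898
q^21  k|21↦f(k): 21:194481 7:2401 3:81 1:1  a_21=196964
q^28  k|28↦f(k): 1:1 2:16 4:256 7:2401 14:38416 28:614656  a_28=655746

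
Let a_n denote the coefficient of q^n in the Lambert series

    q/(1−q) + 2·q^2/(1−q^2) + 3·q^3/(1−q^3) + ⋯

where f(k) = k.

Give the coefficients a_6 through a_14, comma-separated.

n=6: 6·1 3·2 2·3 1·6  f→[6+3+2+1]=12
[q^7] f(7)=7,f(1)=1 ⇒ 8
q^8  k|8↦f(k): 8:8 4:4 2:2 1:1  a_8=15
d|9:{1,3,9}  Σf=1+3+9=13
n=10: 10·1 5·2 2·5 1·10  f→[10+5+2+1]=18
q^11  k|11↦f(k): 1:1 11:11  a_11=12
q^12  k|12↦f(k): 1:1 2:2 3:3 4:4 6:6 12:12  a_12=28
[q^13] f(1)=1,f(13)=13 ⇒ 14
d|14:{14,7,2,1}  Σf=14+7+2+1=24

12, 8, 15, 13, 18, 12, 28, 14, 24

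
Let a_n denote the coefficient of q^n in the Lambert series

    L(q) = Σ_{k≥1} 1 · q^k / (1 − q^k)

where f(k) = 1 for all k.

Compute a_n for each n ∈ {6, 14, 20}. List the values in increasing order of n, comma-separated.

[q^6] f(6)=1,f(3)=1,f(2)=1,f(1)=1 ⇒ 4
[q^14] f(14)=1,f(7)=1,f(2)=1,f(1)=1 ⇒ 4
q^20  k|20↦f(k): 20:1 10:1 5:1 4:1 2:1 1:1  a_20=6

4, 4, 6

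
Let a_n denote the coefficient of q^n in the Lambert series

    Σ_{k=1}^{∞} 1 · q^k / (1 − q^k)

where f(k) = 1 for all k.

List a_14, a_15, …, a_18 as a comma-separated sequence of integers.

4, 4, 5, 2, 6

q^14  k|14↦f(k): 1:1 2:1 7:1 14:1  a_14=4
n=15: 1·15 3·5 5·3 15·1  f→[1+1+1+1]=4
d|16:{1,2,4,8,16}  Σf=1+1+1+1+1=5
d|17:{17,1}  Σf=1+1=2
[q^18] f(1)=1,f(2)=1,f(3)=1,f(6)=1,f(9)=1,f(18)=1 ⇒ 6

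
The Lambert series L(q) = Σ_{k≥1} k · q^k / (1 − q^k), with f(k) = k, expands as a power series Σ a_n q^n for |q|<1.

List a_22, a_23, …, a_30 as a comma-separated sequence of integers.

36, 24, 60, 31, 42, 40, 56, 30, 72

[q^22] f(22)=22,f(11)=11,f(2)=2,f(1)=1 ⇒ 36
[q^23] f(23)=23,f(1)=1 ⇒ 24
n=24: 1·24 2·12 3·8 4·6 6·4 8·3 12·2 24·1  f→[1+2+3+4+6+8+12+24]=60
q^25  k|25↦f(k): 1:1 5:5 25:25  a_25=31
d|26:{1,2,13,26}  Σf=1+2+13+26=42
q^27  k|27↦f(k): 1:1 3:3 9:9 27:27  a_27=40
n=28: 1·28 2·14 4·7 7·4 14·2 28·1  f→[1+2+4+7+14+28]=56
[q^29] f(1)=1,f(29)=29 ⇒ 30
q^30  k|30↦f(k): 1:1 2:2 3:3 5:5 6:6 10:10 15:15 30:30  a_30=72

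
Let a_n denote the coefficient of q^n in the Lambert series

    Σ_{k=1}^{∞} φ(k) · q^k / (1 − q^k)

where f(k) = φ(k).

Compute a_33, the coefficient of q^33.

[q^33] φ(1)=1,φ(3)=2,φ(11)=10,φ(33)=20 ⇒ 33

a_33 = 33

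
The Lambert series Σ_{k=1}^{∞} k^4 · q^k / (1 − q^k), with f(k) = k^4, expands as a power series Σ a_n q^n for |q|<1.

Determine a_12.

[q^12] f(12)=20736,f(6)=1296,f(4)=256,f(3)=81,f(2)=16,f(1)=1 ⇒ 22386

a_12 = 22386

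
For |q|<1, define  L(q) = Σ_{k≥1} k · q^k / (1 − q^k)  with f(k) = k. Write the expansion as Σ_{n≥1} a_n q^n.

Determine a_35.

a_35 = 48

[q^35] f(1)=1,f(5)=5,f(7)=7,f(35)=35 ⇒ 48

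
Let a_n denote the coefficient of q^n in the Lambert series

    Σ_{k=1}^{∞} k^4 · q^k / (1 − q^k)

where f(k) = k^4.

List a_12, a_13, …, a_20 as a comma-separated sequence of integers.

22386, 28562, 40834, 51332, 69905, 83522, 112931, 130322, 170898

[q^12] f(12)=20736,f(6)=1296,f(4)=256,f(3)=81,f(2)=16,f(1)=1 ⇒ 22386
q^13  k|13↦f(k): 13:28561 1:1  a_13=28562
d|14:{1,2,7,14}  Σf=1+16+2401+38416=40834
[q^15] f(15)=50625,f(5)=625,f(3)=81,f(1)=1 ⇒ 51332
n=16: 16·1 8·2 4·4 2·8 1·16  f→[65536+4096+256+16+1]=69905
n=17: 17·1 1·17  f→[83521+1]=83522
n=18: 1·18 2·9 3·6 6·3 9·2 18·1  f→[1+16+81+1296+6561+104976]=112931
d|19:{19,1}  Σf=130321+1=130322
[q^20] f(20)=160000,f(10)=10000,f(5)=625,f(4)=256,f(2)=16,f(1)=1 ⇒ 170898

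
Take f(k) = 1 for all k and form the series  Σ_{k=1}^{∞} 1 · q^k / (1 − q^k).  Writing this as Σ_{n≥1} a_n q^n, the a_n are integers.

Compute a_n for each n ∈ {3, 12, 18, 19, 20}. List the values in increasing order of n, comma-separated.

q^3  k|3↦f(k): 3:1 1:1  a_3=2
d|12:{1,2,3,4,6,12}  Σf=1+1+1+1+1+1=6
d|18:{18,9,6,3,2,1}  Σf=1+1+1+1+1+1=6
n=19: 1·19 19·1  f→[1+1]=2
[q^20] f(20)=1,f(10)=1,f(5)=1,f(4)=1,f(2)=1,f(1)=1 ⇒ 6

2, 6, 6, 2, 6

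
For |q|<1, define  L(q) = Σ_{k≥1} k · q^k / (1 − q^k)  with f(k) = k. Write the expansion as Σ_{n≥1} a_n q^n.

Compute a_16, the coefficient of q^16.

a_16 = 31

n=16: 16·1 8·2 4·4 2·8 1·16  f→[16+8+4+2+1]=31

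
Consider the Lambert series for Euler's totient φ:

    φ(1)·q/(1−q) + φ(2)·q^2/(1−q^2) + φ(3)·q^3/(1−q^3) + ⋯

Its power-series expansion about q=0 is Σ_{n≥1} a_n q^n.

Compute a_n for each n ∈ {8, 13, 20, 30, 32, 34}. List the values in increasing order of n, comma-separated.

q^8  k|8↦φ(k): 1:1 2:1 4:2 8:4  a_8=8
n=13: 1·13 13·1  φ→[1+12]=13
d|20:{1,2,4,5,10,20}  Σφ=1+1+2+4+4+8=20
q^30  k|30↦φ(k): 30:8 15:8 10:4 6:2 5:4 3:2 2:1 1:1  a_30=30
n=32: 32·1 16·2 8·4 4·8 2·16 1·32  φ→[16+8+4+2+1+1]=32
[q^34] φ(1)=1,φ(2)=1,φ(17)=16,φ(34)=16 ⇒ 34

8, 13, 20, 30, 32, 34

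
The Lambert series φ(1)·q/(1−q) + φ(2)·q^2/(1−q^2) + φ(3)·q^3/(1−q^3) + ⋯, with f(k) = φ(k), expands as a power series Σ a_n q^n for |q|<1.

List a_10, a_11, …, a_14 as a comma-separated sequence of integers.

q^10  k|10↦φ(k): 10:4 5:4 2:1 1:1  a_10=10
[q^11] φ(1)=1,φ(11)=10 ⇒ 11
d|12:{12,6,4,3,2,1}  Σφ=4+2+2+2+1+1=12
n=13: 1·13 13·1  φ→[1+12]=13
n=14: 1·14 2·7 7·2 14·1  φ→[1+1+6+6]=14

10, 11, 12, 13, 14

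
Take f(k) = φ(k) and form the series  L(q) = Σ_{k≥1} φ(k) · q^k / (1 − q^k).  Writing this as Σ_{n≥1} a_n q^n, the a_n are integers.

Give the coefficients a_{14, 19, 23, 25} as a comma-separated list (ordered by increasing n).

q^14  k|14↦φ(k): 14:6 7:6 2:1 1:1  a_14=14
n=19: 19·1 1·19  φ→[18+1]=19
[q^23] φ(23)=22,φ(1)=1 ⇒ 23
q^25  k|25↦φ(k): 25:20 5:4 1:1  a_25=25

14, 19, 23, 25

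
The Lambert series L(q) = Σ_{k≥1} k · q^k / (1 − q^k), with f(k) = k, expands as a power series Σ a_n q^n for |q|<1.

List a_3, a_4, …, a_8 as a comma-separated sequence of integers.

4, 7, 6, 12, 8, 15

q^3  k|3↦f(k): 1:1 3:3  a_3=4
[q^4] f(1)=1,f(2)=2,f(4)=4 ⇒ 7
q^5  k|5↦f(k): 1:1 5:5  a_5=6
n=6: 6·1 3·2 2·3 1·6  f→[6+3+2+1]=12
[q^7] f(7)=7,f(1)=1 ⇒ 8
q^8  k|8↦f(k): 8:8 4:4 2:2 1:1  a_8=15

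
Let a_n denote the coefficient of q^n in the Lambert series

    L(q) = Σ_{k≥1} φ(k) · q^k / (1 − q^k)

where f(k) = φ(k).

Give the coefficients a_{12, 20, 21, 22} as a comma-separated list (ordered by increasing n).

d|12:{12,6,4,3,2,1}  Σφ=4+2+2+2+1+1=12
[q^20] φ(20)=8,φ(10)=4,φ(5)=4,φ(4)=2,φ(2)=1,φ(1)=1 ⇒ 20
d|21:{21,7,3,1}  Σφ=12+6+2+1=21
q^22  k|22↦φ(k): 1:1 2:1 11:10 22:10  a_22=22

12, 20, 21, 22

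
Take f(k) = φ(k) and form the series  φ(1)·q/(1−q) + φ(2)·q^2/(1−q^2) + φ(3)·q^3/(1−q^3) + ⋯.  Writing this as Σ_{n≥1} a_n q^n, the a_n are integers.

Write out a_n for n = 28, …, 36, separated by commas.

n=28: 28·1 14·2 7·4 4·7 2·14 1·28  φ→[12+6+6+2+1+1]=28
[q^29] φ(29)=28,φ(1)=1 ⇒ 29
[q^30] φ(1)=1,φ(2)=1,φ(3)=2,φ(5)=4,φ(6)=2,φ(10)=4,φ(15)=8,φ(30)=8 ⇒ 30
q^31  k|31↦φ(k): 31:30 1:1  a_31=31
[q^32] φ(32)=16,φ(16)=8,φ(8)=4,φ(4)=2,φ(2)=1,φ(1)=1 ⇒ 32
n=33: 1·33 3·11 11·3 33·1  φ→[1+2+10+20]=33
d|34:{34,17,2,1}  Σφ=16+16+1+1=34
[q^35] φ(1)=1,φ(5)=4,φ(7)=6,φ(35)=24 ⇒ 35
n=36: 36·1 18·2 12·3 9·4 6·6 4·9 3·12 2·18 1·36  φ→[12+6+4+6+2+2+2+1+1]=36

28, 29, 30, 31, 32, 33, 34, 35, 36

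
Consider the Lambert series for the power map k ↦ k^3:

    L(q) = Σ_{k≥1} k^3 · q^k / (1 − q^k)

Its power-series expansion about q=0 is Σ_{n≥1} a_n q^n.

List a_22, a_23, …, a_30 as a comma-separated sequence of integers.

[q^22] f(22)=10648,f(11)=1331,f(2)=8,f(1)=1 ⇒ 11988
n=23: 23·1 1·23  f→[12167+1]=12168
n=24: 1·24 2·12 3·8 4·6 6·4 8·3 12·2 24·1  f→[1+8+27+64+216+512+1728+13824]=16380
n=25: 1·25 5·5 25·1  f→[1+125+15625]=15751
n=26: 1·26 2·13 13·2 26·1  f→[1+8+2197+17576]=19782
[q^27] f(1)=1,f(3)=27,f(9)=729,f(27)=19683 ⇒ 20440
[q^28] f(1)=1,f(2)=8,f(4)=64,f(7)=343,f(14)=2744,f(28)=21952 ⇒ 25112
[q^29] f(1)=1,f(29)=24389 ⇒ 24390
[q^30] f(30)=27000,f(15)=3375,f(10)=1000,f(6)=216,f(5)=125,f(3)=27,f(2)=8,f(1)=1 ⇒ 31752

11988, 12168, 16380, 15751, 19782, 20440, 25112, 24390, 31752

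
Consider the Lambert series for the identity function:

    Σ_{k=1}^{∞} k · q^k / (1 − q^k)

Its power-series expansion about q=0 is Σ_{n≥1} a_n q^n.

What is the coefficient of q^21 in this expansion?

a_21 = 32

d|21:{21,7,3,1}  Σf=21+7+3+1=32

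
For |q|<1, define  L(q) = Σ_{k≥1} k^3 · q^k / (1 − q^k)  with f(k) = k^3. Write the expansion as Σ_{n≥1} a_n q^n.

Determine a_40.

[q^40] f(40)=64000,f(20)=8000,f(10)=1000,f(8)=512,f(5)=125,f(4)=64,f(2)=8,f(1)=1 ⇒ 73710

a_40 = 73710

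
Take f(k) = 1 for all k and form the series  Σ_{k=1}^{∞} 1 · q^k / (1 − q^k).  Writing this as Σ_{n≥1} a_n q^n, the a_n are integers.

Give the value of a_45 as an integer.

n=45: 45·1 15·3 9·5 5·9 3·15 1·45  f→[1+1+1+1+1+1]=6

a_45 = 6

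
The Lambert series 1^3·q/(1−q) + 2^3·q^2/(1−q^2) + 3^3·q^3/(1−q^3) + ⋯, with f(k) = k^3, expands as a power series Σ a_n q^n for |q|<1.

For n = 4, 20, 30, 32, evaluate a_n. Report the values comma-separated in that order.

q^4  k|4↦f(k): 4:64 2:8 1:1  a_4=73
n=20: 1·20 2·10 4·5 5·4 10·2 20·1  f→[1+8+64+125+1000+8000]=9198
d|30:{1,2,3,5,6,10,15,30}  Σf=1+8+27+125+216+1000+3375+27000=31752
q^32  k|32↦f(k): 1:1 2:8 4:64 8:512 16:4096 32:32768  a_32=37449

73, 9198, 31752, 37449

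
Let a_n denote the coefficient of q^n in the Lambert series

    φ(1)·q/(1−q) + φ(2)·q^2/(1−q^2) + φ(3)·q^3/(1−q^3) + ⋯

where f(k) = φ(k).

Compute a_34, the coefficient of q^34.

n=34: 1·34 2·17 17·2 34·1  φ→[1+1+16+16]=34

a_34 = 34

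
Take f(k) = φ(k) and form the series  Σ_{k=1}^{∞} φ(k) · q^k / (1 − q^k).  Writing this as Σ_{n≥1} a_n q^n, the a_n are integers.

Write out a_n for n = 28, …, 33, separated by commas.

[q^28] φ(1)=1,φ(2)=1,φ(4)=2,φ(7)=6,φ(14)=6,φ(28)=12 ⇒ 28
[q^29] φ(29)=28,φ(1)=1 ⇒ 29
d|30:{1,2,3,5,6,10,15,30}  Σφ=1+1+2+4+2+4+8+8=30
n=31: 1·31 31·1  φ→[1+30]=31
q^32  k|32↦φ(k): 32:16 16:8 8:4 4:2 2:1 1:1  a_32=32
[q^33] φ(33)=20,φ(11)=10,φ(3)=2,φ(1)=1 ⇒ 33

28, 29, 30, 31, 32, 33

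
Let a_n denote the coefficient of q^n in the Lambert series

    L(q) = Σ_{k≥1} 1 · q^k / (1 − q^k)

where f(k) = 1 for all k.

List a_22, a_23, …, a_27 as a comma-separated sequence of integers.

q^22  k|22↦f(k): 22:1 11:1 2:1 1:1  a_22=4
n=23: 1·23 23·1  f→[1+1]=2
[q^24] f(1)=1,f(2)=1,f(3)=1,f(4)=1,f(6)=1,f(8)=1,f(12)=1,f(24)=1 ⇒ 8
[q^25] f(1)=1,f(5)=1,f(25)=1 ⇒ 3
q^26  k|26↦f(k): 26:1 13:1 2:1 1:1  a_26=4
d|27:{27,9,3,1}  Σf=1+1+1+1=4

4, 2, 8, 3, 4, 4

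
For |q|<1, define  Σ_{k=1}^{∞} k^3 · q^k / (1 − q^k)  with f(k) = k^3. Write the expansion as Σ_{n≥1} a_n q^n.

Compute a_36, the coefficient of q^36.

a_36 = 55261

n=36: 36·1 18·2 12·3 9·4 6·6 4·9 3·12 2·18 1·36  f→[46656+5832+1728+729+216+64+27+8+1]=55261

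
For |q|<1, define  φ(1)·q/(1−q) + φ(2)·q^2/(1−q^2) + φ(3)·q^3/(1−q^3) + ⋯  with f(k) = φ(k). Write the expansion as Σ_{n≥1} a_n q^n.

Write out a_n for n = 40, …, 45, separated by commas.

n=40: 40·1 20·2 10·4 8·5 5·8 4·10 2·20 1·40  φ→[16+8+4+4+4+2+1+1]=40
d|41:{41,1}  Σφ=40+1=41
n=42: 1·42 2·21 3·14 6·7 7·6 14·3 21·2 42·1  φ→[1+1+2+2+6+6+12+12]=42
q^43  k|43↦φ(k): 43:42 1:1  a_43=43
q^44  k|44↦φ(k): 44:20 22:10 11:10 4:2 2:1 1:1  a_44=44
n=45: 45·1 15·3 9·5 5·9 3·15 1·45  φ→[24+8+6+4+2+1]=45

40, 41, 42, 43, 44, 45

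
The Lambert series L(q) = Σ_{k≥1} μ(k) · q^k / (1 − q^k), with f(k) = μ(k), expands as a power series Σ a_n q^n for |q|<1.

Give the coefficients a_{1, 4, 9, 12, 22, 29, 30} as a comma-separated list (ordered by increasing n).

1, 0, 0, 0, 0, 0, 0

[q^1] μ(1)=1 ⇒ 1
n=4: 1·4 2·2 4·1  μ→[1+(-1)+0]=0
q^9  k|9↦μ(k): 1:1 3:-1 9:0  a_9=0
d|12:{1,2,3,4,6,12}  Σμ=1+(-1)+(-1)+0+1+0=0
n=22: 22·1 11·2 2·11 1·22  μ→[1+(-1)+(-1)+1]=0
n=29: 1·29 29·1  μ→[1+(-1)]=0
[q^30] μ(30)=-1,μ(15)=1,μ(10)=1,μ(6)=1,μ(5)=-1,μ(3)=-1,μ(2)=-1,μ(1)=1 ⇒ 0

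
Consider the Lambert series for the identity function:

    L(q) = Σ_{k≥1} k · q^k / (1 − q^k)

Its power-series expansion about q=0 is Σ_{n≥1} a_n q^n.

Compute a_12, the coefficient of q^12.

[q^12] f(1)=1,f(2)=2,f(3)=3,f(4)=4,f(6)=6,f(12)=12 ⇒ 28

a_12 = 28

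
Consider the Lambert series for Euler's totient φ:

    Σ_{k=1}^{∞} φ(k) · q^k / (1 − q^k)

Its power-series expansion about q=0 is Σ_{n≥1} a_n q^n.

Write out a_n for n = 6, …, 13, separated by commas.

[q^6] φ(6)=2,φ(3)=2,φ(2)=1,φ(1)=1 ⇒ 6
[q^7] φ(7)=6,φ(1)=1 ⇒ 7
q^8  k|8↦φ(k): 1:1 2:1 4:2 8:4  a_8=8
n=9: 1·9 3·3 9·1  φ→[1+2+6]=9
d|10:{1,2,5,10}  Σφ=1+1+4+4=10
n=11: 1·11 11·1  φ→[1+10]=11
n=12: 1·12 2·6 3·4 4·3 6·2 12·1  φ→[1+1+2+2+2+4]=12
d|13:{13,1}  Σφ=12+1=13

6, 7, 8, 9, 10, 11, 12, 13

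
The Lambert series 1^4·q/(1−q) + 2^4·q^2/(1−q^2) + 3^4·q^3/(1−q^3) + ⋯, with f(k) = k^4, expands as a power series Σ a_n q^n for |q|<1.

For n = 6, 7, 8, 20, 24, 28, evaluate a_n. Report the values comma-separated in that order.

q^6  k|6↦f(k): 1:1 2:16 3:81 6:1296  a_6=1394
d|7:{7,1}  Σf=2401+1=2402
[q^8] f(1)=1,f(2)=16,f(4)=256,f(8)=4096 ⇒ 4369
q^20  k|20↦f(k): 20:160000 10:10000 5:625 4:256 2:16 1:1  a_20=170898
q^24  k|24↦f(k): 1:1 2:16 3:81 4:256 6:1296 8:4096 12:20736 24:331776  a_24=358258
n=28: 1·28 2·14 4·7 7·4 14·2 28·1  f→[1+16+256+2401+38416+614656]=655746

1394, 2402, 4369, 170898, 358258, 655746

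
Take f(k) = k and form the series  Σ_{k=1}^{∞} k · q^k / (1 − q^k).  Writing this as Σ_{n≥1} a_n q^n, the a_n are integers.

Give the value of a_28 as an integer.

a_28 = 56

[q^28] f(1)=1,f(2)=2,f(4)=4,f(7)=7,f(14)=14,f(28)=28 ⇒ 56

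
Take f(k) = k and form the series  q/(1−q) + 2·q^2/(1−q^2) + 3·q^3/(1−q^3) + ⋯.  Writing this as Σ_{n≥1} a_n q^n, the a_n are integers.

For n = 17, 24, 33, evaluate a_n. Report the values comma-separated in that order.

n=17: 17·1 1·17  f→[17+1]=18
d|24:{24,12,8,6,4,3,2,1}  Σf=24+12+8+6+4+3+2+1=60
n=33: 1·33 3·11 11·3 33·1  f→[1+3+11+33]=48

18, 60, 48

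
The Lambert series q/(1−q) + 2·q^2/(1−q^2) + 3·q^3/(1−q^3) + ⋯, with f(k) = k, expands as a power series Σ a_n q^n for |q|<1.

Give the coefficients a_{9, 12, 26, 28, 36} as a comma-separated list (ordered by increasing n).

13, 28, 42, 56, 91

q^9  k|9↦f(k): 9:9 3:3 1:1  a_9=13
n=12: 1·12 2·6 3·4 4·3 6·2 12·1  f→[1+2+3+4+6+12]=28
n=26: 1·26 2·13 13·2 26·1  f→[1+2+13+26]=42
n=28: 28·1 14·2 7·4 4·7 2·14 1·28  f→[28+14+7+4+2+1]=56
d|36:{36,18,12,9,6,4,3,2,1}  Σf=36+18+12+9+6+4+3+2+1=91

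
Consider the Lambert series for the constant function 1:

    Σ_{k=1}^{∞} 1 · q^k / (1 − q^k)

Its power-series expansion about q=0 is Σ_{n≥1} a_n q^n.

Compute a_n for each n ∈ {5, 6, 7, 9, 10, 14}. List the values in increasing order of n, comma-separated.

n=5: 5·1 1·5  f→[1+1]=2
n=6: 1·6 2·3 3·2 6·1  f→[1+1+1+1]=4
n=7: 1·7 7·1  f→[1+1]=2
d|9:{9,3,1}  Σf=1+1+1=3
d|10:{10,5,2,1}  Σf=1+1+1+1=4
n=14: 14·1 7·2 2·7 1·14  f→[1+1+1+1]=4

2, 4, 2, 3, 4, 4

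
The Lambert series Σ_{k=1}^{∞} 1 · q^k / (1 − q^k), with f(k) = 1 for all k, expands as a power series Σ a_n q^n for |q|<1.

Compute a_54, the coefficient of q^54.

a_54 = 8

q^54  k|54↦f(k): 54:1 27:1 18:1 9:1 6:1 3:1 2:1 1:1  a_54=8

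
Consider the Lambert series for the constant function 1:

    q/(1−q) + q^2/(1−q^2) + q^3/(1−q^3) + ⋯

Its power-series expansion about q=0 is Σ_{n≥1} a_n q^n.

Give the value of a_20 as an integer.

a_20 = 6

q^20  k|20↦f(k): 1:1 2:1 4:1 5:1 10:1 20:1  a_20=6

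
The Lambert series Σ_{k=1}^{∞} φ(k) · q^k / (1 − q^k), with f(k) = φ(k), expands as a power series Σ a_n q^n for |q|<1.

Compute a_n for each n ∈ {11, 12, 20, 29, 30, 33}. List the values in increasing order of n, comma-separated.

q^11  k|11↦φ(k): 1:1 11:10  a_11=11
n=12: 1·12 2·6 3·4 4·3 6·2 12·1  φ→[1+1+2+2+2+4]=12
d|20:{20,10,5,4,2,1}  Σφ=8+4+4+2+1+1=20
q^29  k|29↦φ(k): 29:28 1:1  a_29=29
d|30:{30,15,10,6,5,3,2,1}  Σφ=8+8+4+2+4+2+1+1=30
[q^33] φ(33)=20,φ(11)=10,φ(3)=2,φ(1)=1 ⇒ 33

11, 12, 20, 29, 30, 33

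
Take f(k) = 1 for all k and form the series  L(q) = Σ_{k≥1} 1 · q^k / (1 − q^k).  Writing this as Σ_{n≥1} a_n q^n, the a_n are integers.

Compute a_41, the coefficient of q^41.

d|41:{1,41}  Σf=1+1=2

a_41 = 2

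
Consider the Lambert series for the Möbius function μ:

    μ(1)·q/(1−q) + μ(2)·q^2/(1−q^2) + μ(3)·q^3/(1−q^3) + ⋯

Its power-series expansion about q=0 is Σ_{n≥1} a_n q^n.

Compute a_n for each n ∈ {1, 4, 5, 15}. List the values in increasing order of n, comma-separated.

1, 0, 0, 0

n=1: 1·1  μ→[1]=1
q^4  k|4↦μ(k): 1:1 2:-1 4:0  a_4=0
q^5  k|5↦μ(k): 1:1 5:-1  a_5=0
q^15  k|15↦μ(k): 1:1 3:-1 5:-1 15:1  a_15=0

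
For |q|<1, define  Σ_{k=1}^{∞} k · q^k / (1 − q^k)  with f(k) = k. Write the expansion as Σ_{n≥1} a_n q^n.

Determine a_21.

a_21 = 32

n=21: 21·1 7·3 3·7 1·21  f→[21+7+3+1]=32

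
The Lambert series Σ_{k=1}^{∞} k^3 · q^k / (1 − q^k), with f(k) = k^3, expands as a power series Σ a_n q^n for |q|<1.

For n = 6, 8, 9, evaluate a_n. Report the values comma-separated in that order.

252, 585, 757

q^6  k|6↦f(k): 6:216 3:27 2:8 1:1  a_6=252
d|8:{1,2,4,8}  Σf=1+8+64+512=585
n=9: 1·9 3·3 9·1  f→[1+27+729]=757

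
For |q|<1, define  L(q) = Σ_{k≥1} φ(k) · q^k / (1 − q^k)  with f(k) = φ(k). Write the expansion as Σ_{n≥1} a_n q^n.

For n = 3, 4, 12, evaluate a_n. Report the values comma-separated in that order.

d|3:{1,3}  Σφ=1+2=3
d|4:{1,2,4}  Σφ=1+1+2=4
[q^12] φ(12)=4,φ(6)=2,φ(4)=2,φ(3)=2,φ(2)=1,φ(1)=1 ⇒ 12

3, 4, 12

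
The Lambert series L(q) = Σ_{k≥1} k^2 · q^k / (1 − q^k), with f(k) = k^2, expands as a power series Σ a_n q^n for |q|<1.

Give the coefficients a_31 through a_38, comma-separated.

d|31:{1,31}  Σf=1+961=962
[q^32] f(1)=1,f(2)=4,f(4)=16,f(8)=64,f(16)=256,f(32)=1024 ⇒ 1365
n=33: 1·33 3·11 11·3 33·1  f→[1+9+121+1089]=1220
q^34  k|34↦f(k): 1:1 2:4 17:289 34:1156  a_34=1450
n=35: 35·1 7·5 5·7 1·35  f→[1225+49+25+1]=1300
n=36: 36·1 18·2 12·3 9·4 6·6 4·9 3·12 2·18 1·36  f→[1296+324+144+81+36+16+9+4+1]=1911
q^37  k|37↦f(k): 1:1 37:1369  a_37=1370
[q^38] f(38)=1444,f(19)=361,f(2)=4,f(1)=1 ⇒ 1810

962, 1365, 1220, 1450, 1300, 1911, 1370, 1810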